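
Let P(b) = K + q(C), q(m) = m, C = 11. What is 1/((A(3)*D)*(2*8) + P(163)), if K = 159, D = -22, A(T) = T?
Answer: -1/886 ≈ -0.0011287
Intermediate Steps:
P(b) = 170 (P(b) = 159 + 11 = 170)
1/((A(3)*D)*(2*8) + P(163)) = 1/((3*(-22))*(2*8) + 170) = 1/(-66*16 + 170) = 1/(-1056 + 170) = 1/(-886) = -1/886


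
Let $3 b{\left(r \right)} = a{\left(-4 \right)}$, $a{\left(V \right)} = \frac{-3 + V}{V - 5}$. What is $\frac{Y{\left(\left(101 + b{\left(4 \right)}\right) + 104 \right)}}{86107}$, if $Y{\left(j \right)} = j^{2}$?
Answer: $\frac{30713764}{62772003} \approx 0.48929$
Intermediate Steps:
$a{\left(V \right)} = \frac{-3 + V}{-5 + V}$
$b{\left(r \right)} = \frac{7}{27}$ ($b{\left(r \right)} = \frac{\frac{1}{-5 - 4} \left(-3 - 4\right)}{3} = \frac{\frac{1}{-9} \left(-7\right)}{3} = \frac{\left(- \frac{1}{9}\right) \left(-7\right)}{3} = \frac{1}{3} \cdot \frac{7}{9} = \frac{7}{27}$)
$\frac{Y{\left(\left(101 + b{\left(4 \right)}\right) + 104 \right)}}{86107} = \frac{\left(\left(101 + \frac{7}{27}\right) + 104\right)^{2}}{86107} = \left(\frac{2734}{27} + 104\right)^{2} \cdot \frac{1}{86107} = \left(\frac{5542}{27}\right)^{2} \cdot \frac{1}{86107} = \frac{30713764}{729} \cdot \frac{1}{86107} = \frac{30713764}{62772003}$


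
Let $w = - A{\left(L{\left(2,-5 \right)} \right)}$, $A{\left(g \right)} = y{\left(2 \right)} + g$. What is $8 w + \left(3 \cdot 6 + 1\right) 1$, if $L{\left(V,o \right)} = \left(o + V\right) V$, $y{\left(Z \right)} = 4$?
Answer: $35$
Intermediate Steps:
$L{\left(V,o \right)} = V \left(V + o\right)$ ($L{\left(V,o \right)} = \left(V + o\right) V = V \left(V + o\right)$)
$A{\left(g \right)} = 4 + g$
$w = 2$ ($w = - (4 + 2 \left(2 - 5\right)) = - (4 + 2 \left(-3\right)) = - (4 - 6) = \left(-1\right) \left(-2\right) = 2$)
$8 w + \left(3 \cdot 6 + 1\right) 1 = 8 \cdot 2 + \left(3 \cdot 6 + 1\right) 1 = 16 + \left(18 + 1\right) 1 = 16 + 19 \cdot 1 = 16 + 19 = 35$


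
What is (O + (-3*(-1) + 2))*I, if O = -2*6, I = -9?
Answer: 63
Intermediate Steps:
O = -12
(O + (-3*(-1) + 2))*I = (-12 + (-3*(-1) + 2))*(-9) = (-12 + (3 + 2))*(-9) = (-12 + 5)*(-9) = -7*(-9) = 63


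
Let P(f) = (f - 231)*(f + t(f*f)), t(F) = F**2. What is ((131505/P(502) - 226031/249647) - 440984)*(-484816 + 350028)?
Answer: 4119018839126236779956585298/69297700694134493 ≈ 5.9439e+10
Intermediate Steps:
P(f) = (-231 + f)*(f + f**4) (P(f) = (f - 231)*(f + (f*f)**2) = (-231 + f)*(f + (f**2)**2) = (-231 + f)*(f + f**4))
((131505/P(502) - 226031/249647) - 440984)*(-484816 + 350028) = ((131505/((502*(-231 + 502 + 502**4 - 231*502**3))) - 226031/249647) - 440984)*(-484816 + 350028) = ((131505/((502*(-231 + 502 + 63506016016 - 231*126506008))) - 226031*1/249647) - 440984)*(-134788) = ((131505/((502*(-231 + 502 + 63506016016 - 29222887848))) - 226031/249647) - 440984)*(-134788) = ((131505/((502*34283128439)) - 226031/249647) - 440984)*(-134788) = ((131505/17210130476378 - 226031/249647) - 440984)*(-134788) = (-3890022968876366983/4296457443036338566 - 440984)*(-134788) = -1894672879082905602555927/4296457443036338566*(-134788) = 4119018839126236779956585298/69297700694134493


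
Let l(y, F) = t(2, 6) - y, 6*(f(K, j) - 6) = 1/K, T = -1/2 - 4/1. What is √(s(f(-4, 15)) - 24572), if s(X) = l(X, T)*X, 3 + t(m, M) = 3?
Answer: I*√14173921/24 ≈ 156.87*I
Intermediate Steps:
t(m, M) = 0 (t(m, M) = -3 + 3 = 0)
T = -9/2 (T = -1*½ - 4*1 = -½ - 4 = -9/2 ≈ -4.5000)
f(K, j) = 6 + 1/(6*K)
l(y, F) = -y (l(y, F) = 0 - y = -y)
s(X) = -X² (s(X) = (-X)*X = -X²)
√(s(f(-4, 15)) - 24572) = √(-(6 + (⅙)/(-4))² - 24572) = √(-(6 + (⅙)*(-¼))² - 24572) = √(-(6 - 1/24)² - 24572) = √(-(143/24)² - 24572) = √(-1*20449/576 - 24572) = √(-20449/576 - 24572) = √(-14173921/576) = I*√14173921/24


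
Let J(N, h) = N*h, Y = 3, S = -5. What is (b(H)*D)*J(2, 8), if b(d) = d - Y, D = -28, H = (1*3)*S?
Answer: 8064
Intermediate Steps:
H = -15 (H = (1*3)*(-5) = 3*(-5) = -15)
b(d) = -3 + d (b(d) = d - 1*3 = d - 3 = -3 + d)
(b(H)*D)*J(2, 8) = ((-3 - 15)*(-28))*(2*8) = -18*(-28)*16 = 504*16 = 8064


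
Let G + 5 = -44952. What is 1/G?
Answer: -1/44957 ≈ -2.2243e-5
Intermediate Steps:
G = -44957 (G = -5 - 44952 = -44957)
1/G = 1/(-44957) = -1/44957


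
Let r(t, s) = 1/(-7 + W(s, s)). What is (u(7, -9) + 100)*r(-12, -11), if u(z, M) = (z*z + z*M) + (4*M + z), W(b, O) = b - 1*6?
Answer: -19/8 ≈ -2.3750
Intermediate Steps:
W(b, O) = -6 + b (W(b, O) = b - 6 = -6 + b)
u(z, M) = z + z² + 4*M + M*z (u(z, M) = (z² + M*z) + (z + 4*M) = z + z² + 4*M + M*z)
r(t, s) = 1/(-13 + s) (r(t, s) = 1/(-7 + (-6 + s)) = 1/(-13 + s))
(u(7, -9) + 100)*r(-12, -11) = ((7 + 7² + 4*(-9) - 9*7) + 100)/(-13 - 11) = ((7 + 49 - 36 - 63) + 100)/(-24) = (-43 + 100)*(-1/24) = 57*(-1/24) = -19/8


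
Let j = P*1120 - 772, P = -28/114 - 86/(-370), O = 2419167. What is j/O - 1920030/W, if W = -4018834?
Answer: 4894684611750617/10252092158502651 ≈ 0.47743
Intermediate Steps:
P = -139/10545 (P = -28*1/114 - 86*(-1/370) = -14/57 + 43/185 = -139/10545 ≈ -0.013182)
j = -1659284/2109 (j = -139/10545*1120 - 772 = -31136/2109 - 772 = -1659284/2109 ≈ -786.76)
j/O - 1920030/W = -1659284/2109/2419167 - 1920030/(-4018834) = -1659284/2109*1/2419167 - 1920030*(-1/4018834) = -1659284/5102023203 + 960015/2009417 = 4894684611750617/10252092158502651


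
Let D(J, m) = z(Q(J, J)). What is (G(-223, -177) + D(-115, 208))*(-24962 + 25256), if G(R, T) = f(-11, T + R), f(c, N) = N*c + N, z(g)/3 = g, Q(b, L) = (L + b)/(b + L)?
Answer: 1176882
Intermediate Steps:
Q(b, L) = 1 (Q(b, L) = (L + b)/(L + b) = 1)
z(g) = 3*g
D(J, m) = 3 (D(J, m) = 3*1 = 3)
f(c, N) = N + N*c
G(R, T) = -10*R - 10*T (G(R, T) = (T + R)*(1 - 11) = (R + T)*(-10) = -10*R - 10*T)
(G(-223, -177) + D(-115, 208))*(-24962 + 25256) = ((-10*(-223) - 10*(-177)) + 3)*(-24962 + 25256) = ((2230 + 1770) + 3)*294 = (4000 + 3)*294 = 4003*294 = 1176882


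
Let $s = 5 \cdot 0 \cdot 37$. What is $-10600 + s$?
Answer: $-10600$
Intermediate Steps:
$s = 0$ ($s = 0 \cdot 37 = 0$)
$-10600 + s = -10600 + 0 = -10600$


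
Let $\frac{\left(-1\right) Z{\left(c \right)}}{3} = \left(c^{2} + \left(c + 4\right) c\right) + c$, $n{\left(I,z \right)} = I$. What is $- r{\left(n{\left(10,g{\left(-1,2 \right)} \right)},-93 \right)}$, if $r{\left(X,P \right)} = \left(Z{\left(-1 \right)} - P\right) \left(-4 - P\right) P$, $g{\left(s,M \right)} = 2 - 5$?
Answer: $844254$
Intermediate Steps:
$g{\left(s,M \right)} = -3$ ($g{\left(s,M \right)} = 2 - 5 = -3$)
$Z{\left(c \right)} = - 3 c - 3 c^{2} - 3 c \left(4 + c\right)$ ($Z{\left(c \right)} = - 3 \left(\left(c^{2} + \left(c + 4\right) c\right) + c\right) = - 3 \left(\left(c^{2} + \left(4 + c\right) c\right) + c\right) = - 3 \left(\left(c^{2} + c \left(4 + c\right)\right) + c\right) = - 3 \left(c + c^{2} + c \left(4 + c\right)\right) = - 3 c - 3 c^{2} - 3 c \left(4 + c\right)$)
$r{\left(X,P \right)} = P \left(-4 - P\right) \left(9 - P\right)$ ($r{\left(X,P \right)} = \left(\left(-3\right) \left(-1\right) \left(5 + 2 \left(-1\right)\right) - P\right) \left(-4 - P\right) P = \left(\left(-3\right) \left(-1\right) \left(5 - 2\right) - P\right) \left(-4 - P\right) P = \left(\left(-3\right) \left(-1\right) 3 - P\right) \left(-4 - P\right) P = \left(9 - P\right) \left(-4 - P\right) P = \left(-4 - P\right) \left(9 - P\right) P = P \left(-4 - P\right) \left(9 - P\right)$)
$- r{\left(n{\left(10,g{\left(-1,2 \right)} \right)},-93 \right)} = - \left(-93\right) \left(-36 + \left(-93\right)^{2} - -465\right) = - \left(-93\right) \left(-36 + 8649 + 465\right) = - \left(-93\right) 9078 = \left(-1\right) \left(-844254\right) = 844254$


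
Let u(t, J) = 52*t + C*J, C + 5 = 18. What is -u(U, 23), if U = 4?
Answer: -507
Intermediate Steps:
C = 13 (C = -5 + 18 = 13)
u(t, J) = 13*J + 52*t (u(t, J) = 52*t + 13*J = 13*J + 52*t)
-u(U, 23) = -(13*23 + 52*4) = -(299 + 208) = -1*507 = -507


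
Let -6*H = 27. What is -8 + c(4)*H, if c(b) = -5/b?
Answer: -19/8 ≈ -2.3750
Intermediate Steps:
H = -9/2 (H = -⅙*27 = -9/2 ≈ -4.5000)
-8 + c(4)*H = -8 - 5/4*(-9/2) = -8 + 45/8 = -19/8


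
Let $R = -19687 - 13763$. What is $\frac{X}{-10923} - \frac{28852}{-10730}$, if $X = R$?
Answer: $\frac{112344816}{19533965} \approx 5.7513$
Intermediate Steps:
$R = -33450$ ($R = -19687 - 13763 = -33450$)
$X = -33450$
$\frac{X}{-10923} - \frac{28852}{-10730} = - \frac{33450}{-10923} - \frac{28852}{-10730} = \left(-33450\right) \left(- \frac{1}{10923}\right) - - \frac{14426}{5365} = \frac{11150}{3641} + \frac{14426}{5365} = \frac{112344816}{19533965}$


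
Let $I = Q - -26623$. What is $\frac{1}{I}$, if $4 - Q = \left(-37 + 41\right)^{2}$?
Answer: $\frac{1}{26611} \approx 3.7578 \cdot 10^{-5}$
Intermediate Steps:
$Q = -12$ ($Q = 4 - \left(-37 + 41\right)^{2} = 4 - 4^{2} = 4 - 16 = -12$)
$I = 26611$ ($I = -12 - -26623 = -12 + 26623 = 26611$)
$\frac{1}{I} = \frac{1}{26611}$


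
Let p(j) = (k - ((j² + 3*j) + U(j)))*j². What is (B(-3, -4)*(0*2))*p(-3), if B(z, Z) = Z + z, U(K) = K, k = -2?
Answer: 0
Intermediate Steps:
p(j) = j²*(-2 - j² - 4*j) (p(j) = (-2 - ((j² + 3*j) + j))*j² = (-2 - (j² + 4*j))*j² = (-2 + (-j² - 4*j))*j² = (-2 - j² - 4*j)*j² = j²*(-2 - j² - 4*j))
(B(-3, -4)*(0*2))*p(-3) = ((-4 - 3)*(0*2))*((-3)²*(-2 - 1*(-3)² - 4*(-3))) = (-7*0)*(9*(-2 - 1*9 + 12)) = 0*(9*(-2 - 9 + 12)) = 0*(9*1) = 0*9 = 0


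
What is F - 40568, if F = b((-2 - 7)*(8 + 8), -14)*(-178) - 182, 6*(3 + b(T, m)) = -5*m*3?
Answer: -46446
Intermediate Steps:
b(T, m) = -3 - 5*m/2 (b(T, m) = -3 + (-5*m*3)/6 = -3 + (-15*m)/6 = -3 - 5*m/2)
F = -5878 (F = (-3 - 5/2*(-14))*(-178) - 182 = (-3 + 35)*(-178) - 182 = 32*(-178) - 182 = -5696 - 182 = -5878)
F - 40568 = -5878 - 40568 = -46446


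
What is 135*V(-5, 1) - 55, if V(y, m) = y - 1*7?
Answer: -1675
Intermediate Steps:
V(y, m) = -7 + y (V(y, m) = y - 7 = -7 + y)
135*V(-5, 1) - 55 = 135*(-7 - 5) - 55 = 135*(-12) - 55 = -1620 - 55 = -1675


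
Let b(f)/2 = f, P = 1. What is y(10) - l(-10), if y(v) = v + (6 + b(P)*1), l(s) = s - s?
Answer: 18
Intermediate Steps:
b(f) = 2*f
l(s) = 0
y(v) = 8 + v (y(v) = v + (6 + (2*1)*1) = v + (6 + 2*1) = v + (6 + 2) = v + 8 = 8 + v)
y(10) - l(-10) = (8 + 10) - 1*0 = 18 + 0 = 18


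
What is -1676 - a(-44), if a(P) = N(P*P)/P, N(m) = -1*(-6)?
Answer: -36869/22 ≈ -1675.9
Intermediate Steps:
N(m) = 6
a(P) = 6/P
-1676 - a(-44) = -1676 - 6/(-44) = -1676 - 6*(-1)/44 = -1676 - 1*(-3/22) = -1676 + 3/22 = -36869/22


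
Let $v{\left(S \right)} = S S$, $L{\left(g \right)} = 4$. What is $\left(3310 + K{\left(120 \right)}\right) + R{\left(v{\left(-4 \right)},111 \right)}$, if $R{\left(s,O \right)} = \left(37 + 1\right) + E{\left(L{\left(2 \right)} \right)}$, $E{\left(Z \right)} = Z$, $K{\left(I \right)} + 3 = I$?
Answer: $3469$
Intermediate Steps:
$K{\left(I \right)} = -3 + I$
$v{\left(S \right)} = S^{2}$
$R{\left(s,O \right)} = 42$ ($R{\left(s,O \right)} = \left(37 + 1\right) + 4 = 38 + 4 = 42$)
$\left(3310 + K{\left(120 \right)}\right) + R{\left(v{\left(-4 \right)},111 \right)} = \left(3310 + \left(-3 + 120\right)\right) + 42 = \left(3310 + 117\right) + 42 = 3427 + 42 = 3469$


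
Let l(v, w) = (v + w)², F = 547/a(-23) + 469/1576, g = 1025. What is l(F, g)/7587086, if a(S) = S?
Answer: 1317901637497225/9968805099753344 ≈ 0.13220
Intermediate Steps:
F = -851285/36248 (F = 547/(-23) + 469/1576 = 547*(-1/23) + 469*(1/1576) = -547/23 + 469/1576 = -851285/36248 ≈ -23.485)
l(F, g)/7587086 = (-851285/36248 + 1025)²/7587086 = (36302915/36248)²*(1/7587086) = (1317901637497225/1313917504)*(1/7587086) = 1317901637497225/9968805099753344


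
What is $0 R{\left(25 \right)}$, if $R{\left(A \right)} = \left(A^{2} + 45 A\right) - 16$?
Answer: $0$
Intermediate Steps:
$R{\left(A \right)} = -16 + A^{2} + 45 A$
$0 R{\left(25 \right)} = 0 \left(-16 + 25^{2} + 45 \cdot 25\right) = 0 \left(-16 + 625 + 1125\right) = 0 \cdot 1734 = 0$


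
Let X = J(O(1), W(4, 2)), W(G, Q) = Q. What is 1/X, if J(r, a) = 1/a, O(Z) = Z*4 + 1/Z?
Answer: 2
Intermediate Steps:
O(Z) = 1/Z + 4*Z (O(Z) = 4*Z + 1/Z = 1/Z + 4*Z)
X = ½ (X = 1/2 = ½ ≈ 0.50000)
1/X = 1/(½) = 2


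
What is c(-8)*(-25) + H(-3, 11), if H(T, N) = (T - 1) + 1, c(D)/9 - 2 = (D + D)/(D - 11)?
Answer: -12207/19 ≈ -642.47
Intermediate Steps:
c(D) = 18 + 18*D/(-11 + D) (c(D) = 18 + 9*((D + D)/(D - 11)) = 18 + 9*((2*D)/(-11 + D)) = 18 + 9*(2*D/(-11 + D)) = 18 + 18*D/(-11 + D))
H(T, N) = T (H(T, N) = (-1 + T) + 1 = T)
c(-8)*(-25) + H(-3, 11) = (18*(-11 + 2*(-8))/(-11 - 8))*(-25) - 3 = (18*(-11 - 16)/(-19))*(-25) - 3 = (18*(-1/19)*(-27))*(-25) - 3 = (486/19)*(-25) - 3 = -12150/19 - 3 = -12207/19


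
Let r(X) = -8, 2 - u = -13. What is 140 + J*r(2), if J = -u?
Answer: 260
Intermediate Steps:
u = 15 (u = 2 - 1*(-13) = 2 + 13 = 15)
J = -15 (J = -1*15 = -15)
140 + J*r(2) = 140 - 15*(-8) = 140 + 120 = 260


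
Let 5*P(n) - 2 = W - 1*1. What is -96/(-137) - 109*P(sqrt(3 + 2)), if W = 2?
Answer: -44319/685 ≈ -64.699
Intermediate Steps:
P(n) = 3/5 (P(n) = 2/5 + (2 - 1*1)/5 = 2/5 + (2 - 1)/5 = 2/5 + (1/5)*1 = 2/5 + 1/5 = 3/5)
-96/(-137) - 109*P(sqrt(3 + 2)) = -96/(-137) - 109*3/5 = -96*(-1/137) - 327/5 = 96/137 - 327/5 = -44319/685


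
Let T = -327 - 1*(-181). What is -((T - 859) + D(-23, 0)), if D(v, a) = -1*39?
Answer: 1044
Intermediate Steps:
D(v, a) = -39
T = -146 (T = -327 + 181 = -146)
-((T - 859) + D(-23, 0)) = -((-146 - 859) - 39) = -(-1005 - 39) = -1*(-1044) = 1044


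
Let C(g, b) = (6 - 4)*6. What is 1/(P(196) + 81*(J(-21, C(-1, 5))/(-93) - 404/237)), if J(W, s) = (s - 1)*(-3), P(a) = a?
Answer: 2449/212245 ≈ 0.011539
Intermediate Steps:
C(g, b) = 12 (C(g, b) = 2*6 = 12)
J(W, s) = 3 - 3*s (J(W, s) = (-1 + s)*(-3) = 3 - 3*s)
1/(P(196) + 81*(J(-21, C(-1, 5))/(-93) - 404/237)) = 1/(196 + 81*((3 - 3*12)/(-93) - 404/237)) = 1/(196 + 81*((3 - 36)*(-1/93) - 404*1/237)) = 1/(196 + 81*(-33*(-1/93) - 404/237)) = 1/(196 + 81*(11/31 - 404/237)) = 1/(196 + 81*(-9917/7347)) = 1/(196 - 267759/2449) = 1/(212245/2449) = 2449/212245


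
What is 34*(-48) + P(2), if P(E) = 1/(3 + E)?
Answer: -8159/5 ≈ -1631.8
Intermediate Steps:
34*(-48) + P(2) = 34*(-48) + 1/(3 + 2) = -1632 + 1/5 = -1632 + ⅕ = -8159/5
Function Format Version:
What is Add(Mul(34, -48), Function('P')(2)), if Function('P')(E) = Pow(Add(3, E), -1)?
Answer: Rational(-8159, 5) ≈ -1631.8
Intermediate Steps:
Add(Mul(34, -48), Function('P')(2)) = Add(Mul(34, -48), Pow(Add(3, 2), -1)) = Add(-1632, Pow(5, -1)) = Add(-1632, Rational(1, 5)) = Rational(-8159, 5)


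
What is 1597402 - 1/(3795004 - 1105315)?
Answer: 4296514587977/2689689 ≈ 1.5974e+6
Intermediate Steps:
1597402 - 1/(3795004 - 1105315) = 1597402 - 1/2689689 = 4296514587977/2689689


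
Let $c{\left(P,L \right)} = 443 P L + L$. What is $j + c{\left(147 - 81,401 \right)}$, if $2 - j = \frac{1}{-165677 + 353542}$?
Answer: $\frac{2202687254464}{187865} \approx 1.1725 \cdot 10^{7}$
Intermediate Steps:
$c{\left(P,L \right)} = L + 443 L P$ ($c{\left(P,L \right)} = 443 L P + L = L + 443 L P$)
$j = \frac{375729}{187865}$ ($j = 2 - \frac{1}{-165677 + 353542} = 2 - \frac{1}{187865} = \frac{375729}{187865} \approx 2.0$)
$j + c{\left(147 - 81,401 \right)} = \frac{375729}{187865} + 401 \left(1 + 443 \left(147 - 81\right)\right) = \frac{375729}{187865} + 401 \left(1 + 443 \cdot 66\right) = \frac{375729}{187865} + 401 \left(1 + 29238\right) = \frac{375729}{187865} + 401 \cdot 29239 = \frac{375729}{187865} + 11724839 = \frac{2202687254464}{187865}$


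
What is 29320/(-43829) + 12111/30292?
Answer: -357348421/1327668068 ≈ -0.26916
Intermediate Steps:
29320/(-43829) + 12111/30292 = 29320*(-1/43829) + 12111*(1/30292) = -29320/43829 + 12111/30292 = -357348421/1327668068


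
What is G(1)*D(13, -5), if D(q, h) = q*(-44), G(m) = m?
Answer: -572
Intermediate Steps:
D(q, h) = -44*q
G(1)*D(13, -5) = 1*(-44*13) = 1*(-572) = -572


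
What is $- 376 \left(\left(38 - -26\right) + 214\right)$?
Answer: $-104528$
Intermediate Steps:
$- 376 \left(\left(38 - -26\right) + 214\right) = - 376 \left(\left(38 + 26\right) + 214\right) = - 376 \left(64 + 214\right) = \left(-376\right) 278 = -104528$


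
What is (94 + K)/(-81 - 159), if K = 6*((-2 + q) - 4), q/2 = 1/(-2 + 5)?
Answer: -31/120 ≈ -0.25833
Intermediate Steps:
q = 2/3 (q = 2/(-2 + 5) = 2/3 ≈ 0.66667)
K = -32 (K = 6*((-2 + 2/3) - 4) = 6*(-4/3 - 4) = 6*(-16/3) = -32)
(94 + K)/(-81 - 159) = (94 - 32)/(-81 - 159) = 62/(-240) = 62*(-1/240) = -31/120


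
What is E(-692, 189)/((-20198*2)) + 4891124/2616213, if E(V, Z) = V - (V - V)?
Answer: 49848066125/26421135087 ≈ 1.8867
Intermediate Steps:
E(V, Z) = V (E(V, Z) = V - 1*0 = V + 0 = V)
E(-692, 189)/((-20198*2)) + 4891124/2616213 = -692/((-20198*2)) + 4891124/2616213 = -692/(-40396) + 4891124*(1/2616213) = -692*(-1/40396) + 4891124/2616213 = 173/10099 + 4891124/2616213 = 49848066125/26421135087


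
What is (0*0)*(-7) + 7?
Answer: 7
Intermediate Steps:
(0*0)*(-7) + 7 = 0*(-7) + 7 = 0 + 7 = 7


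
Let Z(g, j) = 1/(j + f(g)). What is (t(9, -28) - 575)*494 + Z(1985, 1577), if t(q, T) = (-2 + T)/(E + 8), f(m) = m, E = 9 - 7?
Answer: -1017064983/3562 ≈ -2.8553e+5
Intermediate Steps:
E = 2
t(q, T) = -⅕ + T/10 (t(q, T) = (-2 + T)/(2 + 8) = (-2 + T)/10 = (-2 + T)*(⅒) = -⅕ + T/10)
Z(g, j) = 1/(g + j) (Z(g, j) = 1/(j + g) = 1/(g + j))
(t(9, -28) - 575)*494 + Z(1985, 1577) = ((-⅕ + (⅒)*(-28)) - 575)*494 + 1/(1985 + 1577) = ((-⅕ - 14/5) - 575)*494 + 1/3562 = (-3 - 575)*494 + 1/3562 = -578*494 + 1/3562 = -285532 + 1/3562 = -1017064983/3562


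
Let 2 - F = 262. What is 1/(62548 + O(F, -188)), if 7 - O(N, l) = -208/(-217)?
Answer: 217/13574227 ≈ 1.5986e-5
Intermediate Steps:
F = -260 (F = 2 - 1*262 = 2 - 262 = -260)
O(N, l) = 1311/217 (O(N, l) = 7 - (-208)/(-217) = 7 - (-208)*(-1)/217 = 7 - 1*208/217 = 7 - 208/217 = 1311/217)
1/(62548 + O(F, -188)) = 1/(62548 + 1311/217) = 1/(13574227/217) = 217/13574227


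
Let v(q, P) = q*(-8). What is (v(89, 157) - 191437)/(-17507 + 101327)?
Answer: -192149/83820 ≈ -2.2924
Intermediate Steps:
v(q, P) = -8*q
(v(89, 157) - 191437)/(-17507 + 101327) = (-8*89 - 191437)/(-17507 + 101327) = (-712 - 191437)/83820 = -192149*1/83820 = -192149/83820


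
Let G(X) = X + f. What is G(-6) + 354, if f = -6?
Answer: 342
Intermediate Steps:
G(X) = -6 + X (G(X) = X - 6 = -6 + X)
G(-6) + 354 = (-6 - 6) + 354 = -12 + 354 = 342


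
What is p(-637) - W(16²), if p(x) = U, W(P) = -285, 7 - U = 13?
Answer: 279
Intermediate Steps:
U = -6 (U = 7 - 1*13 = 7 - 13 = -6)
p(x) = -6
p(-637) - W(16²) = -6 - 1*(-285) = -6 + 285 = 279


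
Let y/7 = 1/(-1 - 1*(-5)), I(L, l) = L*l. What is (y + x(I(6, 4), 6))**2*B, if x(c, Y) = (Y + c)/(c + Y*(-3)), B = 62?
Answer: 22599/8 ≈ 2824.9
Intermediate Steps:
x(c, Y) = (Y + c)/(c - 3*Y)
y = 7/4 (y = 7/(-1 - 1*(-5)) = 7/(-1 + 5) = 7/4 ≈ 1.7500)
(y + x(I(6, 4), 6))**2*B = (7/4 + (6 + 6*4)/(6*4 - 3*6))**2*62 = (7/4 + (6 + 24)/(24 - 18))**2*62 = (7/4 + 30/6)**2*62 = (7/4 + (1/6)*30)**2*62 = (7/4 + 5)**2*62 = (27/4)**2*62 = (729/16)*62 = 22599/8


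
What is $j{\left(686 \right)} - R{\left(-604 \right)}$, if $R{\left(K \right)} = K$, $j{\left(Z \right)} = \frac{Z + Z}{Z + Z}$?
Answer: $605$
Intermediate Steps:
$j{\left(Z \right)} = 1$ ($j{\left(Z \right)} = \frac{2 Z}{2 Z} = 2 Z \frac{1}{2 Z} = 1$)
$j{\left(686 \right)} - R{\left(-604 \right)} = 1 - -604 = 1 + 604 = 605$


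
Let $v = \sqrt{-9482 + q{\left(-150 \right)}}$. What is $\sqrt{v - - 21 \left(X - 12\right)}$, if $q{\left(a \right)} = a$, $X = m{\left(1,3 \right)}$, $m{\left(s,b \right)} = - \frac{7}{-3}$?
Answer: $\sqrt{-203 + 4 i \sqrt{602}} \approx 3.3526 + 14.637 i$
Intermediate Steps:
$m{\left(s,b \right)} = \frac{7}{3}$ ($m{\left(s,b \right)} = \left(-7\right) \left(- \frac{1}{3}\right) = \frac{7}{3}$)
$X = \frac{7}{3} \approx 2.3333$
$v = 4 i \sqrt{602}$ ($v = \sqrt{-9482 - 150} = \sqrt{-9632} = 4 i \sqrt{602} \approx 98.143 i$)
$\sqrt{v - - 21 \left(X - 12\right)} = \sqrt{4 i \sqrt{602} - - 21 \left(\frac{7}{3} - 12\right)} = \sqrt{4 i \sqrt{602} - \left(-21\right) \left(- \frac{29}{3}\right)} = \sqrt{4 i \sqrt{602} - 203} = \sqrt{-203 + 4 i \sqrt{602}}$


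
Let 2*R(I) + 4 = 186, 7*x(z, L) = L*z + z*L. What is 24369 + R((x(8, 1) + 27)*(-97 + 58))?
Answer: 24460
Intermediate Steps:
x(z, L) = 2*L*z/7 (x(z, L) = (L*z + z*L)/7 = (L*z + L*z)/7 = (2*L*z)/7 = 2*L*z/7)
R(I) = 91 (R(I) = -2 + (½)*186 = -2 + 93 = 91)
24369 + R((x(8, 1) + 27)*(-97 + 58)) = 24369 + 91 = 24460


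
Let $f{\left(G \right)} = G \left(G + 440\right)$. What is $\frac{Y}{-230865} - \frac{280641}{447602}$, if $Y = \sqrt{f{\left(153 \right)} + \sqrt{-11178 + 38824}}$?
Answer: $- \frac{280641}{447602} - \frac{\sqrt{90729 + \sqrt{27646}}}{230865} \approx -0.62829$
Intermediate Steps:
$f{\left(G \right)} = G \left(440 + G\right)$
$Y = \sqrt{90729 + \sqrt{27646}}$ ($Y = \sqrt{153 \left(440 + 153\right) + \sqrt{-11178 + 38824}} = \sqrt{153 \cdot 593 + \sqrt{27646}} = \sqrt{90729 + \sqrt{27646}} \approx 301.49$)
$\frac{Y}{-230865} - \frac{280641}{447602} = \frac{\sqrt{90729 + \sqrt{27646}}}{-230865} - \frac{280641}{447602} = \sqrt{90729 + \sqrt{27646}} \left(- \frac{1}{230865}\right) - \frac{280641}{447602} = - \frac{\sqrt{90729 + \sqrt{27646}}}{230865} - \frac{280641}{447602} = - \frac{280641}{447602} - \frac{\sqrt{90729 + \sqrt{27646}}}{230865}$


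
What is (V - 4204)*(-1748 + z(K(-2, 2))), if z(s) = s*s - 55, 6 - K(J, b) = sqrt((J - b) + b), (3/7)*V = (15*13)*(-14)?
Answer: 18705406 + 126888*I*sqrt(2) ≈ 1.8705e+7 + 1.7945e+5*I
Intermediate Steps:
V = -6370 (V = 7*((15*13)*(-14))/3 = 7*(195*(-14))/3 = (7/3)*(-2730) = -6370)
K(J, b) = 6 - sqrt(J) (K(J, b) = 6 - sqrt((J - b) + b) = 6 - sqrt(J))
z(s) = -55 + s**2 (z(s) = s**2 - 55 = -55 + s**2)
(V - 4204)*(-1748 + z(K(-2, 2))) = (-6370 - 4204)*(-1748 + (-55 + (6 - sqrt(-2))**2)) = -10574*(-1748 + (-55 + (6 - I*sqrt(2))**2)) = -10574*(-1803 + (6 - I*sqrt(2))**2) = 19064922 - 10574*(6 - I*sqrt(2))**2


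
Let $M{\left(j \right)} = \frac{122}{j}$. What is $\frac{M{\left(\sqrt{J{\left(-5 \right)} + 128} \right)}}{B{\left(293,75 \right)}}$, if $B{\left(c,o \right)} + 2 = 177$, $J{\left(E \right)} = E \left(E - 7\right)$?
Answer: $\frac{61 \sqrt{47}}{8225} \approx 0.050844$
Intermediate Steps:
$J{\left(E \right)} = E \left(-7 + E\right)$
$B{\left(c,o \right)} = 175$ ($B{\left(c,o \right)} = -2 + 177 = 175$)
$\frac{M{\left(\sqrt{J{\left(-5 \right)} + 128} \right)}}{B{\left(293,75 \right)}} = \frac{122 \frac{1}{\sqrt{- 5 \left(-7 - 5\right) + 128}}}{175} = \frac{122}{\sqrt{\left(-5\right) \left(-12\right) + 128}} \cdot \frac{1}{175} = \frac{122}{\sqrt{60 + 128}} \cdot \frac{1}{175} = \frac{122}{\sqrt{188}} \cdot \frac{1}{175} = \frac{122}{2 \sqrt{47}} \cdot \frac{1}{175} = 122 \frac{\sqrt{47}}{94} \cdot \frac{1}{175} = \frac{61 \sqrt{47}}{47} \cdot \frac{1}{175} = \frac{61 \sqrt{47}}{8225}$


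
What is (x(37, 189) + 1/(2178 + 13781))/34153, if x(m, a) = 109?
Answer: 1739532/545047727 ≈ 0.0031915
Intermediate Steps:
(x(37, 189) + 1/(2178 + 13781))/34153 = (109 + 1/(2178 + 13781))/34153 = (109 + 1/15959)*(1/34153) = (1739532/15959)*(1/34153) = 1739532/545047727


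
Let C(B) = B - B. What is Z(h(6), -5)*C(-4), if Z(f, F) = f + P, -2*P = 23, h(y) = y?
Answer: 0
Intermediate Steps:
C(B) = 0
P = -23/2 (P = -1/2*23 = -23/2 ≈ -11.500)
Z(f, F) = -23/2 + f (Z(f, F) = f - 23/2 = -23/2 + f)
Z(h(6), -5)*C(-4) = (-23/2 + 6)*0 = -11/2*0 = 0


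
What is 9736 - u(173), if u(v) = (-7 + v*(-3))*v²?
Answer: 15752390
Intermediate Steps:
u(v) = v²*(-7 - 3*v) (u(v) = (-7 - 3*v)*v² = v²*(-7 - 3*v))
9736 - u(173) = 9736 - 173²*(-7 - 3*173) = 9736 - 29929*(-7 - 519) = 9736 - 29929*(-526) = 9736 - 1*(-15742654) = 9736 + 15742654 = 15752390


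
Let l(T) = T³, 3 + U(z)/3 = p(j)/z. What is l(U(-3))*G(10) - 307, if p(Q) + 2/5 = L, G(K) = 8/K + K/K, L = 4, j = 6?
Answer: -2442298/625 ≈ -3907.7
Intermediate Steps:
G(K) = 1 + 8/K (G(K) = 8/K + 1 = 1 + 8/K)
p(Q) = 18/5 (p(Q) = -⅖ + 4 = 18/5)
U(z) = -9 + 54/(5*z) (U(z) = -9 + 3*(18/(5*z)) = -9 + 54/(5*z))
l(U(-3))*G(10) - 307 = (-9 + (54/5)/(-3))³*((8 + 10)/10) - 307 = (-9 + (54/5)*(-⅓))³*((⅒)*18) - 307 = (-9 - 18/5)³*(9/5) - 307 = (-63/5)³*(9/5) - 307 = -250047/125*9/5 - 307 = -2250423/625 - 307 = -2442298/625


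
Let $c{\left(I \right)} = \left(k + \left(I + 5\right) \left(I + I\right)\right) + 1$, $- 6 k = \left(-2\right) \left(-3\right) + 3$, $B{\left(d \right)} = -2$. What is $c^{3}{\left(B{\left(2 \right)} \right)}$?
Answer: $- \frac{15625}{8} \approx -1953.1$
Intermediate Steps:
$k = - \frac{3}{2}$ ($k = - \frac{\left(-2\right) \left(-3\right) + 3}{6} = - \frac{6 + 3}{6} = \left(- \frac{1}{6}\right) 9 = - \frac{3}{2} \approx -1.5$)
$c{\left(I \right)} = - \frac{1}{2} + 2 I \left(5 + I\right)$ ($c{\left(I \right)} = \left(- \frac{3}{2} + \left(I + 5\right) \left(I + I\right)\right) + 1 = \left(- \frac{3}{2} + \left(5 + I\right) 2 I\right) + 1 = \left(- \frac{3}{2} + 2 I \left(5 + I\right)\right) + 1 = - \frac{1}{2} + 2 I \left(5 + I\right)$)
$c^{3}{\left(B{\left(2 \right)} \right)} = \left(- \frac{1}{2} + 2 \left(-2\right)^{2} + 10 \left(-2\right)\right)^{3} = \left(- \frac{1}{2} + 2 \cdot 4 - 20\right)^{3} = \left(- \frac{1}{2} + 8 - 20\right)^{3} = \left(- \frac{25}{2}\right)^{3} = - \frac{15625}{8}$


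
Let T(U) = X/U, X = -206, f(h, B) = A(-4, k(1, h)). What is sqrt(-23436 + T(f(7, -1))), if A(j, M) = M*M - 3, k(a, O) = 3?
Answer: I*sqrt(211233)/3 ≈ 153.2*I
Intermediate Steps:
A(j, M) = -3 + M**2 (A(j, M) = M**2 - 3 = -3 + M**2)
f(h, B) = 6 (f(h, B) = -3 + 3**2 = -3 + 9 = 6)
T(U) = -206/U
sqrt(-23436 + T(f(7, -1))) = sqrt(-23436 - 206/6) = sqrt(-23436 - 206*1/6) = sqrt(-23436 - 103/3) = sqrt(-70411/3) = I*sqrt(211233)/3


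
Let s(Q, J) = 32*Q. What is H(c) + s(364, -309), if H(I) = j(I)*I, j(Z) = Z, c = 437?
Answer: 202617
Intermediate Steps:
H(I) = I**2 (H(I) = I*I = I**2)
H(c) + s(364, -309) = 437**2 + 32*364 = 190969 + 11648 = 202617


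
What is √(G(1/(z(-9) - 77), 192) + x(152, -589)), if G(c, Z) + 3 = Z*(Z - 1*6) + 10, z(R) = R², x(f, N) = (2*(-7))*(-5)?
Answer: √35789 ≈ 189.18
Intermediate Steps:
x(f, N) = 70 (x(f, N) = -14*(-5) = 70)
G(c, Z) = 7 + Z*(-6 + Z) (G(c, Z) = -3 + (Z*(Z - 1*6) + 10) = -3 + (Z*(Z - 6) + 10) = -3 + (Z*(-6 + Z) + 10) = -3 + (10 + Z*(-6 + Z)) = 7 + Z*(-6 + Z))
√(G(1/(z(-9) - 77), 192) + x(152, -589)) = √((7 + 192² - 6*192) + 70) = √((7 + 36864 - 1152) + 70) = √(35719 + 70) = √35789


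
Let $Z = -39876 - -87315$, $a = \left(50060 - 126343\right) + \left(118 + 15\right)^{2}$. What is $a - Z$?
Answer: $-106033$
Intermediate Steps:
$a = -58594$ ($a = -76283 + 133^{2} = -76283 + 17689 = -58594$)
$Z = 47439$ ($Z = -39876 + 87315 = 47439$)
$a - Z = -58594 - 47439 = -106033$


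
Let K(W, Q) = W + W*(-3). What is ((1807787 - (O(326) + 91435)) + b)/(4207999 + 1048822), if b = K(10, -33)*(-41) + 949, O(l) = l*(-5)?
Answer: 1719751/5256821 ≈ 0.32715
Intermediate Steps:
K(W, Q) = -2*W (K(W, Q) = W - 3*W = -2*W)
O(l) = -5*l
b = 1769 (b = -2*10*(-41) + 949 = -20*(-41) + 949 = 820 + 949 = 1769)
((1807787 - (O(326) + 91435)) + b)/(4207999 + 1048822) = ((1807787 - (-5*326 + 91435)) + 1769)/(4207999 + 1048822) = ((1807787 - (-1630 + 91435)) + 1769)/5256821 = ((1807787 - 1*89805) + 1769)*(1/5256821) = ((1807787 - 89805) + 1769)*(1/5256821) = (1717982 + 1769)*(1/5256821) = 1719751*(1/5256821) = 1719751/5256821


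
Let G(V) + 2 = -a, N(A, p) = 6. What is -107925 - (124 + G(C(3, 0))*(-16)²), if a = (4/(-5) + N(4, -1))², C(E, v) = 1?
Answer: -2515369/25 ≈ -1.0061e+5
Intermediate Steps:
a = 676/25 (a = (4/(-5) + 6)² = (4*(-⅕) + 6)² = (-⅘ + 6)² = (26/5)² = 676/25 ≈ 27.040)
G(V) = -726/25 (G(V) = -2 - 1*676/25 = -2 - 676/25 = -726/25)
-107925 - (124 + G(C(3, 0))*(-16)²) = -107925 - (124 - 726/25*(-16)²) = -107925 - (124 - 726/25*256) = -107925 - (124 - 185856/25) = -107925 - 1*(-182756/25) = -107925 + 182756/25 = -2515369/25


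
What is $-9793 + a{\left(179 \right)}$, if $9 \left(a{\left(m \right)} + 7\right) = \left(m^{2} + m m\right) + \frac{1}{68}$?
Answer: $- \frac{1640023}{612} \approx -2679.8$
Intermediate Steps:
$a{\left(m \right)} = - \frac{4283}{612} + \frac{2 m^{2}}{9}$ ($a{\left(m \right)} = -7 + \frac{\left(m^{2} + m m\right) + \frac{1}{68}}{9} = -7 + \frac{\left(m^{2} + m^{2}\right) + \frac{1}{68}}{9} = -7 + \frac{2 m^{2} + \frac{1}{68}}{9} = -7 + \frac{\frac{1}{68} + 2 m^{2}}{9} = -7 + \left(\frac{1}{612} + \frac{2 m^{2}}{9}\right) = - \frac{4283}{612} + \frac{2 m^{2}}{9}$)
$-9793 + a{\left(179 \right)} = -9793 - \left(\frac{4283}{612} - \frac{2 \cdot 179^{2}}{9}\right) = -9793 + \left(- \frac{4283}{612} + \frac{2}{9} \cdot 32041\right) = -9793 + \left(- \frac{4283}{612} + \frac{64082}{9}\right) = -9793 + \frac{4353293}{612} = - \frac{1640023}{612}$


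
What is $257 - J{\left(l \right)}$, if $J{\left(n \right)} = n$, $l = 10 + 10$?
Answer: $237$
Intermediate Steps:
$l = 20$
$257 - J{\left(l \right)} = 257 - 20 = 237$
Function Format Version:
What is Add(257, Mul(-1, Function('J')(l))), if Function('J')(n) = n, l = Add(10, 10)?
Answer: 237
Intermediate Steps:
l = 20
Add(257, Mul(-1, Function('J')(l))) = Add(257, Mul(-1, 20)) = Add(257, -20) = 237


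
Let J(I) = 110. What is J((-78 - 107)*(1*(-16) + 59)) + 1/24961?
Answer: 2745711/24961 ≈ 110.00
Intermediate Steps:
J((-78 - 107)*(1*(-16) + 59)) + 1/24961 = 110 + 1/24961 = 2745711/24961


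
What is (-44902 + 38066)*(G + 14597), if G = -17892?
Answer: 22524620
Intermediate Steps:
(-44902 + 38066)*(G + 14597) = (-44902 + 38066)*(-17892 + 14597) = -6836*(-3295) = 22524620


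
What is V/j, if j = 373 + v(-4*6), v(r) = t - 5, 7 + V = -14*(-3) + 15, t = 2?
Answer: 5/37 ≈ 0.13514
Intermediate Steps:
V = 50 (V = -7 + (-14*(-3) + 15) = -7 + (42 + 15) = -7 + 57 = 50)
v(r) = -3 (v(r) = 2 - 5 = -3)
j = 370 (j = 373 - 3 = 370)
V/j = 50/370 = 50*(1/370) = 5/37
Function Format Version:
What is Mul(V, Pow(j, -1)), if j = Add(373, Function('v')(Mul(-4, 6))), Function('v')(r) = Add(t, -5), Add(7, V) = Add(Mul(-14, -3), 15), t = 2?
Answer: Rational(5, 37) ≈ 0.13514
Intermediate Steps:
V = 50 (V = Add(-7, Add(Mul(-14, -3), 15)) = Add(-7, Add(42, 15)) = Add(-7, 57) = 50)
Function('v')(r) = -3 (Function('v')(r) = Add(2, -5) = -3)
j = 370 (j = Add(373, -3) = 370)
Mul(V, Pow(j, -1)) = Mul(50, Pow(370, -1)) = Mul(50, Rational(1, 370)) = Rational(5, 37)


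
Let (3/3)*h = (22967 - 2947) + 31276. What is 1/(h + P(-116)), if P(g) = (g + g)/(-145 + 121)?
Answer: 3/153917 ≈ 1.9491e-5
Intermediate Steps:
P(g) = -g/12 (P(g) = (2*g)/(-24) = (2*g)*(-1/24) = -g/12)
h = 51296 (h = (22967 - 2947) + 31276 = 20020 + 31276 = 51296)
1/(h + P(-116)) = 1/(51296 - 1/12*(-116)) = 1/(51296 + 29/3) = 1/(153917/3) = 3/153917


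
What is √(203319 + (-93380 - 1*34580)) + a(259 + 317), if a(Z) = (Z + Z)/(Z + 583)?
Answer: 1152/1159 + √75359 ≈ 275.51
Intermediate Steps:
a(Z) = 2*Z/(583 + Z) (a(Z) = (2*Z)/(583 + Z) = 2*Z/(583 + Z))
√(203319 + (-93380 - 1*34580)) + a(259 + 317) = √(203319 + (-93380 - 1*34580)) + 2*(259 + 317)/(583 + (259 + 317)) = √(203319 + (-93380 - 34580)) + 2*576/(583 + 576) = √(203319 - 127960) + 2*576/1159 = √75359 + 2*576*(1/1159) = √75359 + 1152/1159 = 1152/1159 + √75359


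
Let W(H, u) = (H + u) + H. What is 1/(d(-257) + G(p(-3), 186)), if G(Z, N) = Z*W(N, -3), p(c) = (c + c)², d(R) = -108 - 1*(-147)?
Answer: 1/13323 ≈ 7.5058e-5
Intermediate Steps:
W(H, u) = u + 2*H
d(R) = 39 (d(R) = -108 + 147 = 39)
p(c) = 4*c² (p(c) = (2*c)² = 4*c²)
G(Z, N) = Z*(-3 + 2*N)
1/(d(-257) + G(p(-3), 186)) = 1/(39 + (4*(-3)²)*(-3 + 2*186)) = 1/(39 + (4*9)*(-3 + 372)) = 1/(39 + 36*369) = 1/(39 + 13284) = 1/13323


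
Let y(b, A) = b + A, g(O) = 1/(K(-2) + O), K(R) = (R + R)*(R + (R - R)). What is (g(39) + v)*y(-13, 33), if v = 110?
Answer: 103420/47 ≈ 2200.4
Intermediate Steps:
K(R) = 2*R² (K(R) = (2*R)*(R + 0) = (2*R)*R = 2*R²)
g(O) = 1/(8 + O) (g(O) = 1/(2*(-2)² + O) = 1/(2*4 + O) = 1/(8 + O))
y(b, A) = A + b
(g(39) + v)*y(-13, 33) = (1/(8 + 39) + 110)*(33 - 13) = (1/47 + 110)*20 = (5171/47)*20 = 103420/47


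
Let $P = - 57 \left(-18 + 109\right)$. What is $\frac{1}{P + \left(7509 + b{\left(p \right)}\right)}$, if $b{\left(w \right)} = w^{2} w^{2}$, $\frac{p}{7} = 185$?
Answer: $\frac{1}{2812412852947} \approx 3.5557 \cdot 10^{-13}$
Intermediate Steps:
$p = 1295$ ($p = 7 \cdot 185 = 1295$)
$b{\left(w \right)} = w^{4}$
$P = -5187$ ($P = \left(-57\right) 91 = -5187$)
$\frac{1}{P + \left(7509 + b{\left(p \right)}\right)} = \frac{1}{-5187 + \left(7509 + 1295^{4}\right)} = \frac{1}{-5187 + \left(7509 + 2812412850625\right)} = \frac{1}{-5187 + 2812412858134} = \frac{1}{2812412852947}$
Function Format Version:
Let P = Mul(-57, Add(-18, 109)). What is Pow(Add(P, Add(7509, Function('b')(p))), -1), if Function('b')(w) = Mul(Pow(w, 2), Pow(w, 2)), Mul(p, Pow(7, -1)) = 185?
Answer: Rational(1, 2812412852947) ≈ 3.5557e-13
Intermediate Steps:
p = 1295 (p = Mul(7, 185) = 1295)
Function('b')(w) = Pow(w, 4)
P = -5187 (P = Mul(-57, 91) = -5187)
Pow(Add(P, Add(7509, Function('b')(p))), -1) = Pow(Add(-5187, Add(7509, Pow(1295, 4))), -1) = Pow(Add(-5187, Add(7509, 2812412850625)), -1) = Pow(Add(-5187, 2812412858134), -1) = Pow(2812412852947, -1) = Rational(1, 2812412852947)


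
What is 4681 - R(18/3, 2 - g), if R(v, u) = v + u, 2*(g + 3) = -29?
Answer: 9311/2 ≈ 4655.5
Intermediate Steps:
g = -35/2 (g = -3 + (½)*(-29) = -3 - 29/2 = -35/2 ≈ -17.500)
R(v, u) = u + v
4681 - R(18/3, 2 - g) = 4681 - ((2 - 1*(-35/2)) + 18/3) = 4681 - ((2 + 35/2) + 18*(⅓)) = 4681 - (39/2 + 6) = 4681 - 1*51/2 = 4681 - 51/2 = 9311/2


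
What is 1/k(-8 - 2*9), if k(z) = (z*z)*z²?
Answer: 1/456976 ≈ 2.1883e-6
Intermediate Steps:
k(z) = z⁴ (k(z) = z²*z² = z⁴)
1/k(-8 - 2*9) = 1/((-8 - 2*9)⁴) = 1/((-8 - 18)⁴) = 1/((-26)⁴) = 1/456976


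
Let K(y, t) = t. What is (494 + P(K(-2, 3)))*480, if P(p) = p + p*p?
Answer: 242880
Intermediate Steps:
P(p) = p + p**2
(494 + P(K(-2, 3)))*480 = (494 + 3*(1 + 3))*480 = (494 + 3*4)*480 = (494 + 12)*480 = 506*480 = 242880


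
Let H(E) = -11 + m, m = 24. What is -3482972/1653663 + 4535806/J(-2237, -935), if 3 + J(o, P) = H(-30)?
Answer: 3750329863829/8268315 ≈ 4.5358e+5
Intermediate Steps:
H(E) = 13 (H(E) = -11 + 24 = 13)
J(o, P) = 10 (J(o, P) = -3 + 13 = 10)
-3482972/1653663 + 4535806/J(-2237, -935) = -3482972/1653663 + 4535806/10 = -3482972*1/1653663 + 4535806*(⅒) = -3482972/1653663 + 2267903/5 = 3750329863829/8268315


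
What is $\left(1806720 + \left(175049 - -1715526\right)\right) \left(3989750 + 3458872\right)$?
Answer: $27539752877490$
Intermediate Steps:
$\left(1806720 + \left(175049 - -1715526\right)\right) \left(3989750 + 3458872\right) = \left(1806720 + \left(175049 + 1715526\right)\right) 7448622 = \left(1806720 + 1890575\right) 7448622 = 3697295 \cdot 7448622 = 27539752877490$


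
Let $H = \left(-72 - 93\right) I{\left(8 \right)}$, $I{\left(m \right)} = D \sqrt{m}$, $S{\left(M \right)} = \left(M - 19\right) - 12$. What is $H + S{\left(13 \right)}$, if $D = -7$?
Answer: $-18 + 2310 \sqrt{2} \approx 3248.8$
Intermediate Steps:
$S{\left(M \right)} = -31 + M$ ($S{\left(M \right)} = \left(-19 + M\right) - 12 = -31 + M$)
$I{\left(m \right)} = - 7 \sqrt{m}$
$H = 2310 \sqrt{2}$ ($H = \left(-72 - 93\right) \left(- 7 \sqrt{8}\right) = - 165 \left(- 7 \cdot 2 \sqrt{2}\right) = - 165 \left(- 14 \sqrt{2}\right) = 2310 \sqrt{2} \approx 3266.8$)
$H + S{\left(13 \right)} = 2310 \sqrt{2} + \left(-31 + 13\right) = 2310 \sqrt{2} - 18 = -18 + 2310 \sqrt{2}$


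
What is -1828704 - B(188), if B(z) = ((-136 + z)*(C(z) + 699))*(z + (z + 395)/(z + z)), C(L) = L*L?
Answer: -33566566665/94 ≈ -3.5709e+8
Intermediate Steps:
C(L) = L²
B(z) = (-136 + z)*(699 + z²)*(z + (395 + z)/(2*z)) (B(z) = ((-136 + z)*(z² + 699))*(z + (z + 395)/(z + z)) = ((-136 + z)*(699 + z²))*(z + (395 + z)/((2*z))) = ((-136 + z)*(699 + z²))*(z + (395 + z)*(1/(2*z))) = ((-136 + z)*(699 + z²))*(z + (395 + z)/(2*z)) = (-136 + z)*(699 + z²)*(z + (395 + z)/(2*z)))
-1828704 - B(188) = -1828704 - (-37550280 - 243149*188² - 271*188⁴ + 2*188⁵ + 1657*188³ + 181041*188)/(2*188) = -1828704 - (-37550280 - 243149*35344 - 271*1249198336 + 2*234849287168 + 1657*6644672 + 34035708)/(2*188) = -1828704 - (-37550280 - 8593858256 - 338532749056 + 469698574336 + 11010221504 + 34035708)/(2*188) = -1828704 - 133578673956/(2*188) = -1828704 - 1*33394668489/94 = -1828704 - 33394668489/94 = -33566566665/94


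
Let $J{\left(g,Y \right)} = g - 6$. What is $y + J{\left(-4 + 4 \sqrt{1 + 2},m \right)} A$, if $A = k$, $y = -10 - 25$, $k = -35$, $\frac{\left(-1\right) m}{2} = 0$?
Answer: $315 - 140 \sqrt{3} \approx 72.513$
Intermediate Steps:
$m = 0$ ($m = \left(-2\right) 0 = 0$)
$J{\left(g,Y \right)} = -6 + g$ ($J{\left(g,Y \right)} = g - 6 = -6 + g$)
$y = -35$ ($y = -10 - 25 = -35$)
$A = -35$
$y + J{\left(-4 + 4 \sqrt{1 + 2},m \right)} A = -35 + \left(-6 - \left(4 - 4 \sqrt{1 + 2}\right)\right) \left(-35\right) = -35 + \left(-6 - \left(4 - 4 \sqrt{3}\right)\right) \left(-35\right) = -35 + \left(-10 + 4 \sqrt{3}\right) \left(-35\right) = -35 + \left(350 - 140 \sqrt{3}\right) = 315 - 140 \sqrt{3}$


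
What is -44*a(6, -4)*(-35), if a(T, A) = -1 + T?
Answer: 7700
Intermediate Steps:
-44*a(6, -4)*(-35) = -44*(-1 + 6)*(-35) = -44*5*(-35) = -220*(-35) = 7700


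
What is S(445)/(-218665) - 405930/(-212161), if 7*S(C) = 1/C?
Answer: 276495758734589/144511656477475 ≈ 1.9133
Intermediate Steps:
S(C) = 1/(7*C)
S(445)/(-218665) - 405930/(-212161) = ((⅐)/445)/(-218665) - 405930/(-212161) = ((⅐)*(1/445))*(-1/218665) - 405930*(-1/212161) = (1/3115)*(-1/218665) + 405930/212161 = -1/681141475 + 405930/212161 = 276495758734589/144511656477475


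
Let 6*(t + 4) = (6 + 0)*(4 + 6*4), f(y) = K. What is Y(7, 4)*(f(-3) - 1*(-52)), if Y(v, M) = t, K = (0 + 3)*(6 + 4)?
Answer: 1968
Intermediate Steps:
K = 30 (K = 3*10 = 30)
f(y) = 30
t = 24 (t = -4 + ((6 + 0)*(4 + 6*4))/6 = -4 + (6*(4 + 24))/6 = -4 + (6*28)/6 = -4 + (1/6)*168 = -4 + 28 = 24)
Y(v, M) = 24
Y(7, 4)*(f(-3) - 1*(-52)) = 24*(30 - 1*(-52)) = 24*(30 + 52) = 24*82 = 1968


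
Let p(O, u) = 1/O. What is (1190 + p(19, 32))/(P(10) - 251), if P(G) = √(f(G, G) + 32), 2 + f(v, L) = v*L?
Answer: -1891787/398183 - 7537*√130/398183 ≈ -4.9669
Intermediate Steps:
f(v, L) = -2 + L*v (f(v, L) = -2 + v*L = -2 + L*v)
P(G) = √(30 + G²) (P(G) = √((-2 + G*G) + 32) = √((-2 + G²) + 32) = √(30 + G²))
(1190 + p(19, 32))/(P(10) - 251) = (1190 + 1/19)/(√(30 + 10²) - 251) = (1190 + 1/19)/(√(30 + 100) - 251) = 22611/(19*(√130 - 251)) = 22611/(19*(-251 + √130))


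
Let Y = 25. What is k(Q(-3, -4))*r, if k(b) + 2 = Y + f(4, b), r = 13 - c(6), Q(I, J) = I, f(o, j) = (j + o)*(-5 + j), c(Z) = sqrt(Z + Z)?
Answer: 195 - 30*sqrt(3) ≈ 143.04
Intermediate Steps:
c(Z) = sqrt(2)*sqrt(Z) (c(Z) = sqrt(2*Z) = sqrt(2)*sqrt(Z))
f(o, j) = (-5 + j)*(j + o)
r = 13 - 2*sqrt(3) (r = 13 - sqrt(2)*sqrt(6) = 13 - 2*sqrt(3) ≈ 9.5359)
k(b) = 3 + b**2 - b (k(b) = -2 + (25 + (b**2 - 5*b - 5*4 + b*4)) = -2 + (25 + (b**2 - 5*b - 20 + 4*b)) = -2 + (25 + (-20 + b**2 - b)) = -2 + (5 + b**2 - b) = 3 + b**2 - b)
k(Q(-3, -4))*r = (3 + (-3)**2 - 1*(-3))*(13 - 2*sqrt(3)) = (3 + 9 + 3)*(13 - 2*sqrt(3)) = 15*(13 - 2*sqrt(3)) = 195 - 30*sqrt(3)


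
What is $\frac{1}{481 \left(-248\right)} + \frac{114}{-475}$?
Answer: $- \frac{715753}{2982200} \approx -0.24001$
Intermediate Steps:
$\frac{1}{481 \left(-248\right)} + \frac{114}{-475} = \frac{1}{481} \left(- \frac{1}{248}\right) + 114 \left(- \frac{1}{475}\right) = - \frac{1}{119288} - \frac{6}{25} = - \frac{715753}{2982200}$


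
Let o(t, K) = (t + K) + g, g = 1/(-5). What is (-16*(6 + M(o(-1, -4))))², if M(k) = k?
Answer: 4096/25 ≈ 163.84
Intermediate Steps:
g = -⅕ ≈ -0.20000
o(t, K) = -⅕ + K + t (o(t, K) = (t + K) - ⅕ = (K + t) - ⅕ = -⅕ + K + t)
(-16*(6 + M(o(-1, -4))))² = (-16*(6 + (-⅕ - 4 - 1)))² = (-16*(6 - 26/5))² = (-16*⅘)² = (-64/5)² = 4096/25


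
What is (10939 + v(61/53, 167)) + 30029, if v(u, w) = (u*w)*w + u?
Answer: 3872594/53 ≈ 73068.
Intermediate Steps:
v(u, w) = u + u*w**2 (v(u, w) = u*w**2 + u = u + u*w**2)
(10939 + v(61/53, 167)) + 30029 = (10939 + (61/53)*(1 + 167**2)) + 30029 = (10939 + (61*(1/53))*(1 + 27889)) + 30029 = (10939 + (61/53)*27890) + 30029 = (10939 + 1701290/53) + 30029 = 2281057/53 + 30029 = 3872594/53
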